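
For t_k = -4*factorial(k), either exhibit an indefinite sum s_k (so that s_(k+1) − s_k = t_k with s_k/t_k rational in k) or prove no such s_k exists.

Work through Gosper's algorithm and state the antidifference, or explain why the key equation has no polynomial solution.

Step 1: r(k) = k + 1.
So A=k + 1 and B=1, with C=1.
Set up (k + 1)·f(k+1) − (1)·f(k) − (1) = 0.
Bound: deg f ≤ -1.
deg f ≤ -1 is impossible — no certificate.

none (Gosper's algorithm certifies no s_k)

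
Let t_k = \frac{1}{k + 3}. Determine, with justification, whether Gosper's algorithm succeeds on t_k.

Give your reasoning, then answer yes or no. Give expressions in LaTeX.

Step 1: r(k) = (k + 3)/(k + 4).
Normal form (A,B,C) = (k + 3, k + 4, 1).
Key eq: (k + 3)·f(k+1) = (k + 3)·f(k) + (1).
deg f ≤ 0 (via 1,1,0).
Put f(k) = c0: A·f(k+1) − B(k−1)·f(k) − C = -1; need -1 = 0 — inconsistent ⇒ no f, not summable.

No — the linear system for f has no solution.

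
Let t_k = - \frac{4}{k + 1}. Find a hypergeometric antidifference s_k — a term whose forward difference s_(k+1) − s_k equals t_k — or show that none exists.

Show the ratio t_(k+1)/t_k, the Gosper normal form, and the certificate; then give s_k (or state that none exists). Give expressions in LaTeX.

t_(k+1)/t_k = (k + 1)/(k + 2).
Factor: A=k + 1; B=k + 2; C=1.
f must satisfy (k + 1)·f(k+1) − (k + 1)·f(k) = 1.
Bound: deg f ≤ 0.
Write f(k) = c0. Then LHS − RHS = -1, requiring -1 = 0: contradictory. No certificate.

not Gosper-summable; s_k does not exist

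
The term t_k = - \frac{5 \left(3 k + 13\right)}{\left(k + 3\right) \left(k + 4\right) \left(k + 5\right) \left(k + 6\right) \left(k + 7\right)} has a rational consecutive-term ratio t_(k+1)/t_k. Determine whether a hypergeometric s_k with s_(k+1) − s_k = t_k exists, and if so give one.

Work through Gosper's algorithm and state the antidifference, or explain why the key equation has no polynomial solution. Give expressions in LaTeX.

r(k) = (k + 3)*(3*k + 16)/((k + 8)*(3*k + 13)) after simplifying.
Take A(k)=k + 3, B(k)=k + 8, C(k)=k + 13/3.
Set up (k + 3)·f(k+1) − (k + 7)·f(k) − (k + 13/3) = 0.
Bound: deg f ≤ 4.
Solving with deg f ≤ 4: f(k) = k*(k + 4)*(k**2 + 14*k + 63)/270.
So s_k = (B(k−1)f/C)·t_k = (k*(k + 4)*(k + 7)*(k**2 + 14*k + 63)/(90*(3*k + 13)))·t_k = k*(-k**2 - 14*k - 63)/(18*(k**3 + 14*k**2 + 63*k + 90)).
Check: Δs_k = 5*(-3*k - 13)/(k**5 + 25*k**4 + 245*k**3 + 1175*k**2 + 2754*k + 2520). ✓

s_k = \frac{k \left(- k^{2} - 14 k - 63\right)}{18 \left(k^{3} + 14 k^{2} + 63 k + 90\right)}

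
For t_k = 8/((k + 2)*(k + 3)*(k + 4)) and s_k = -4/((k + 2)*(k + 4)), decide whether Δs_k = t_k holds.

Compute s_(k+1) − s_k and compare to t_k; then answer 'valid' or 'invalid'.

Invalid: residual -12/(k**4 + 14*k**3 + 71*k**2 + 154*k + 120) ≠ 0.

s_(k+1) = -4/((k + 3)*(k + 5))
s_(k+1) − s_k = 4*(2*k + 7)/(k**4 + 14*k**3 + 71*k**2 + 154*k + 120)
(s_(k+1) − s_k) − t_k = -12/(k**4 + 14*k**3 + 71*k**2 + 154*k + 120)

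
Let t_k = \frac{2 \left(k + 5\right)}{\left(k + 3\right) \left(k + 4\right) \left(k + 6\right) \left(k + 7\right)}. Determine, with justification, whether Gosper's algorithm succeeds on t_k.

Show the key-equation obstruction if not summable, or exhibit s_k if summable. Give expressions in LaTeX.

The ratio is (k + 3)*(k + 6)**2/((k + 5)**2*(k + 8)).
Gosper form: A/B · C(k+1)/C(k) with A=k + 3, B=k + 8, C=k**2 + 10*k + 25.
f must satisfy (k + 3)·f(k+1) − (k + 7)·f(k) = k**2 + 10*k + 25.
deg f ≤ 4 (via 1,1,2).
Solving with deg f ≤ 4: f(k) = k*(k + 4)*(k + 5)*(k + 9)/36.
So s_k = (B(k−1)f/C)·t_k = (k*(k + 4)*(k + 7)*(k + 9)/(36*(k + 5)))·t_k = k*(k + 9)/(18*(k**2 + 9*k + 18)).
Verify: 2*(k + 5)/(k**4 + 20*k**3 + 145*k**2 + 450*k + 504) matches t_k.

Yes. s_k = \frac{k \left(k + 9\right)}{18 \left(k^{2} + 9 k + 18\right)}.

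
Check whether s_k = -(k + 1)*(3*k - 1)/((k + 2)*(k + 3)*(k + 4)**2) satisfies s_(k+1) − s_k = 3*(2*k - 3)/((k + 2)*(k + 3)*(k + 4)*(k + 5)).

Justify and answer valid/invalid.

s_(k+1) = -(k + 2)*(3*k + 2)/((k + 3)*(k + 4)*(k + 5)**2)
s_(k+1) − s_k = ((k + 1)*(k + 5)**2*(3*k - 1) - (k + 2)**2*(k + 4)*(3*k + 2))/((k + 2)*(k + 3)*(k + 4)**2*(k + 5)**2)
(s_(k+1) − s_k) − t_k = 3*(-9*k**2 - 29*k + 41)/(k**6 + 23*k**5 + 217*k**4 + 1073*k**3 + 2926*k**2 + 4160*k + 2400)

Invalid: residual 3*(-9*k**2 - 29*k + 41)/(k**6 + 23*k**5 + 217*k**4 + 1073*k**3 + 2926*k**2 + 4160*k + 2400) ≠ 0.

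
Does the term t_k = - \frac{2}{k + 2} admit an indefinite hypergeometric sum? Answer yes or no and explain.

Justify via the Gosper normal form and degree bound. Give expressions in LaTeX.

No — t_k has no hypergeometric antidifference.

Ratio r(k) = (k + 2)/(k + 3).
A = k + 2, B = k + 3, C = 1.
Need (k + 2)·f(k+1) − (k + 2)·f(k) = 1.
Bound: deg f ≤ 0.
Write f(k) = c0. Then LHS − RHS = -1, requiring -1 = 0: contradictory. No certificate.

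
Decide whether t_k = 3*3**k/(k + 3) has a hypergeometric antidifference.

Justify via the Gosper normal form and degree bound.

No. Not Gosper-summable.

Ratio r(k) = 3*(k + 3)/(k + 4).
So A=3*k + 9 and B=k + 4, with C=1.
Set up (3*k + 9)·f(k+1) − (k + 3)·f(k) − (1) = 0.
From deg A=1, deg B=1, deg C=0: d=-1.
deg f ≤ -1 is impossible — no certificate.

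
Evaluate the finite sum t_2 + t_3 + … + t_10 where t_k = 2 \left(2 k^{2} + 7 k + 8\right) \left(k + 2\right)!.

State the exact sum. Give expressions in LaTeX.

The ratio is (k + 3)*(7*k + 2*(k + 1)**2 + 15)/(2*k**2 + 7*k + 8).
Normal form (A,B,C) = (k + 3, 1, k**2 + 7*k/2 + 4).
Solve (k + 3)·f(k+1) − (1)·f(k) = k**2 + 7*k/2 + 4.
d = 1 from the (1,0,2) case.
Solve for f: f(k) = (2*k + 1)/2 (degree 1 ≤ 1).
R(k) = B(k−1)·f(k)/C(k) = (2*k + 1)/(2*k**2 + 7*k + 8); s_k = R·t_k = 2*(2*k + 1)*factorial(k + 2).
Check: Δs_k = 2*(2*k**2 + 7*k + 8)*factorial(k + 2). ✓
Telescoping: Σ = s_(11) − s_(2) = 286442956800 − (240) = 286442956560.

Σ = 286442956560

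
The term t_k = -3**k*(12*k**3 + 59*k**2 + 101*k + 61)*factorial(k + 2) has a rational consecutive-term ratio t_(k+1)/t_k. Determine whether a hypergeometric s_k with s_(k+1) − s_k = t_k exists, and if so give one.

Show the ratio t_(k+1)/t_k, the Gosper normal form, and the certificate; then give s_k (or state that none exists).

s_k = -3**k*(4*k**2 + k + 2)*factorial(k + 2)

Step 1: r(k) = 3*(12*k**4 + 131*k**3 + 540*k**2 + 998*k + 699)/(12*k**3 + 59*k**2 + 101*k + 61).
Normal form (A,B,C) = (3*k + 9, 1, k**3 + 59*k**2/12 + 101*k/12 + 61/12).
Solve (3*k + 9)·f(k+1) − (1)·f(k) = k**3 + 59*k**2/12 + 101*k/12 + 61/12.
Degrees (1,0,3) ⇒ d ≤ 2.
Solving with deg f ≤ 2: f(k) = (4*k**2 + k + 2)/12.
R(k) = B(k−1)·f(k)/C(k) = (4*k**2 + k + 2)/(12*k**3 + 59*k**2 + 101*k + 61); s_k = R·t_k = -3**k*(4*k**2 + k + 2)*factorial(k + 2).
s_(k+1) − s_k = -3**k*(12*k**3 + 59*k**2 + 101*k + 61)*factorial(k + 2) = t_k.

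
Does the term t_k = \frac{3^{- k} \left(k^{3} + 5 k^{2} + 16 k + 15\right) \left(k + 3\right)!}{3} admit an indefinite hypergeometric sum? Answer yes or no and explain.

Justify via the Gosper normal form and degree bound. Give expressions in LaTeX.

Yes. s_k = 3^{- k} \left(k^{2} + 2 k + 3\right) \left(k + 3\right)!.

The ratio is (k**4 + 12*k**3 + 61*k**2 + 153*k + 148)/(3*(k**3 + 5*k**2 + 16*k + 15)).
So A=k/3 + 4/3 and B=1, with C=k**3 + 5*k**2 + 16*k + 15.
Need (k/3 + 4/3)·f(k+1) − (1)·f(k) = k**3 + 5*k**2 + 16*k + 15.
deg f ≤ 2 (via 1,0,3).
Solving with deg f ≤ 2: f(k) = 3*(k**2 + 2*k + 3).
Get s_k = R·t_k = (k**2 + 2*k + 3)*factorial(k + 3)/3**k with R(k) = B(k−1)f(k)/C(k) = 3*(k**2 + 2*k + 3)/(k**3 + 5*k**2 + 16*k + 15).
Δs = (k**3 + 5*k**2 + 16*k + 15)*factorial(k + 3)/(3*3**k), as required.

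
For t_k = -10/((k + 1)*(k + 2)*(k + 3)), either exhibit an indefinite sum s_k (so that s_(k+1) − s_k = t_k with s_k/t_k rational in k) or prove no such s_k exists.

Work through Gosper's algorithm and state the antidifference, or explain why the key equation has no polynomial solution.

Step 1: r(k) = (k + 1)/(k + 4).
A = k + 1, B = k + 4, C = 1.
Need (k + 1)·f(k+1) − (k + 3)·f(k) = 1.
d = 2 from the (1,1,0) case.
Coefficient equations give f(k) = k*(k + 3)/4.
So s_k = (B(k−1)f/C)·t_k = (k*(k + 3)**2/4)·t_k = 5*k*(-k - 3)/(2*(k + 1)*(k + 2)).
Verify: -10/(k**3 + 6*k**2 + 11*k + 6) matches t_k.

s_k = 5*k*(-k - 3)/(2*(k + 1)*(k + 2))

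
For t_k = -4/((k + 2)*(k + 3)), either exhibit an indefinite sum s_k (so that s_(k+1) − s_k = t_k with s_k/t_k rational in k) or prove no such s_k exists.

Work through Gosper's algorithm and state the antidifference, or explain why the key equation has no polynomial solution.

s_k = -2*k/(k + 2)

Step 1: r(k) = (k + 2)/(k + 4).
Factor: A=k + 2; B=k + 4; C=1.
Set up (k + 2)·f(k+1) − (k + 3)·f(k) − (1) = 0.
d = 1 from the (1,1,0) case.
Solve for f: f(k) = k/2 (degree 1 ≤ 1).
Certificate R = B(k−1)f/C = k*(k + 3)/2 gives s_k = -2*k/(k + 2).
Verify: -4/(k**2 + 5*k + 6) matches t_k.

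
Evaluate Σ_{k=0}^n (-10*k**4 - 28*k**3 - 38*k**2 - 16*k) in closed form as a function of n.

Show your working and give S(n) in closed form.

S(n) = 2*n*(-n**4 - 6*n**3 - 15*n**2 - 17*n - 7)

Compute t_(k+1)/t_k: get (5*k**4 + 34*k**3 + 91*k**2 + 108*k + 46)/(k*(5*k**3 + 14*k**2 + 19*k + 8)).
So A=1 and B=1, with C=k**4 + 14*k**3/5 + 19*k**2/5 + 8*k/5.
Key eq: (1)·f(k+1) = (1)·f(k) + (k**4 + 14*k**3/5 + 19*k**2/5 + 8*k/5).
deg f ≤ 5 (via 0,0,4).
Match coefficients ⇒ f(k) = k*(k - 1)*(k**3 + 2*k**2 + 3*k + 1)/5.
Certificate R = B(k−1)f/C = (k - 1)*(k**3 + 2*k**2 + 3*k + 1)/(5*k**3 + 14*k**2 + 19*k + 8) gives s_k = 2*k*(-k**4 - k**3 - k**2 + 2*k + 1).
Verify: 2*k*(-5*k**3 - 14*k**2 - 19*k - 8) matches t_k.
Evaluate: s_(n+1) = 2*n*(-n**4 - 6*n**3 - 15*n**2 - 17*n - 7); subtract s_(0) = 0 ⇒ S(n) = 2*n*(-n**4 - 6*n**3 - 15*n**2 - 17*n - 7).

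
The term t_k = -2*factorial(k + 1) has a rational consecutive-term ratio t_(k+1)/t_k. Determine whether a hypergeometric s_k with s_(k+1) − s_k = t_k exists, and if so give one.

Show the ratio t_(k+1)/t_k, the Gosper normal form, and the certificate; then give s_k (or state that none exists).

none — t_k is not Gosper-summable

Compute t_(k+1)/t_k: get k + 2.
A = k + 2, B = 1, C = 1.
f must satisfy (k + 2)·f(k+1) − (1)·f(k) = 1.
deg f ≤ -1 (via 1,0,0).
deg f ≤ -1 is impossible — no certificate.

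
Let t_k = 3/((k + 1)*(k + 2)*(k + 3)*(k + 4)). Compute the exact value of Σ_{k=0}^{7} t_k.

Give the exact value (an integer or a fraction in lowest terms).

Σ = 82/495

Step 1: r(k) = (k + 1)/(k + 5).
A = k + 1, B = k + 5, C = 1.
Key eq: (k + 1)·f(k+1) = (k + 4)·f(k) + (1).
Bound: deg f ≤ 3.
Solving with deg f ≤ 3: f(k) = k*(k**2 + 6*k + 11)/18.
Get s_k = R·t_k = k*(k**2 + 6*k + 11)/(6*(k + 1)*(k + 2)*(k + 3)) with R(k) = B(k−1)f(k)/C(k) = k*(k + 4)*(k**2 + 6*k + 11)/18.
Verify: 3/(k**4 + 10*k**3 + 35*k**2 + 50*k + 24) matches t_k.
Sum = s_(8) − s_(0); s_(8) = 82/495, s_(0) = 0 ⇒ 82/495.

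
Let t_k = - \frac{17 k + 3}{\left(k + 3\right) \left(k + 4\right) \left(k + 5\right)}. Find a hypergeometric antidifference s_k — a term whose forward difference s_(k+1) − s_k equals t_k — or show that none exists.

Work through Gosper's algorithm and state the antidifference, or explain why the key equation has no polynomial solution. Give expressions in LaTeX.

Ratio r(k) = (k + 3)*(17*k + 20)/((k + 6)*(17*k + 3)).
Take A(k)=k + 3, B(k)=k + 6, C(k)=k + 3/17.
Solve (k + 3)·f(k+1) − (k + 5)·f(k) = k + 3/17.
d = 2 from the (1,1,1) case.
Match coefficients ⇒ f(k) = k*(9*k - 5)/68.
Then R = B(k−1)f/C = k*(k + 5)*(9*k - 5)/(4*(17*k + 3)), so s_k = R(k)·t_k = k*(5 - 9*k)/(4*(k + 3)*(k + 4)).
Δs = (-17*k - 3)/(k**3 + 12*k**2 + 47*k + 60), as required.

s_k = \frac{k \left(5 - 9 k\right)}{4 \left(k + 3\right) \left(k + 4\right)}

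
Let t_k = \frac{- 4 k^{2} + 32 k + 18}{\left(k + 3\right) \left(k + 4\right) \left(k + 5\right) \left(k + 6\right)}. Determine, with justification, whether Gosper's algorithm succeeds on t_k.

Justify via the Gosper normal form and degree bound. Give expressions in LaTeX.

Yes. s_k = \frac{k \left(k^{2} + 72 k + 17\right)}{15 \left(k + 3\right) \left(k + 4\right) \left(k + 5\right)}.

The ratio is (k + 3)*(16*k - 2*(k + 1)**2 + 25)/((k + 7)*(-2*k**2 + 16*k + 9)).
Normal form (A,B,C) = (k + 3, k + 7, k**2 - 8*k - 9/2).
f must satisfy (k + 3)·f(k+1) − (k + 6)·f(k) = k**2 - 8*k - 9/2.
Degrees (1,1,2) ⇒ d ≤ 3.
Coefficient equations give f(k) = -k*(k**2 + 72*k + 17)/60.
Certificate R = B(k−1)f/C = -k*(k + 6)*(k**2 + 72*k + 17)/(30*(2*k**2 - 16*k - 9)) gives s_k = k*(k**2 + 72*k + 17)/(15*(k + 3)*(k + 4)*(k + 5)).
Check: Δs_k = 2*(-2*k**2 + 16*k + 9)/(k**4 + 18*k**3 + 119*k**2 + 342*k + 360). ✓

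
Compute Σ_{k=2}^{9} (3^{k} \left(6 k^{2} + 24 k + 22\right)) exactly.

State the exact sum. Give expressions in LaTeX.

Σ = 19604088

Compute t_(k+1)/t_k: get 3*(3*k**2 + 18*k + 26)/(3*k**2 + 12*k + 11).
Factor: A=3; B=1; C=k**2 + 4*k + 11/3.
Set up (3)·f(k+1) − (1)·f(k) − (k**2 + 4*k + 11/3) = 0.
d = 2 from the (0,0,2) case.
A polynomial solution: f(k) = (3*k**2 + 3*k + 2)/6.
R(k) = B(k−1)·f(k)/C(k) = (3*k**2 + 3*k + 2)/(2*(3*k**2 + 12*k + 11)); s_k = R·t_k = 3**k*(3*k**2 + 3*k + 2).
Δs = 3**k*(6*k**2 + 24*k + 22), as required.
Σ_(k=2)^(9) t_k = s_(10) − s_(2) = 19604268 − (180) = 19604088.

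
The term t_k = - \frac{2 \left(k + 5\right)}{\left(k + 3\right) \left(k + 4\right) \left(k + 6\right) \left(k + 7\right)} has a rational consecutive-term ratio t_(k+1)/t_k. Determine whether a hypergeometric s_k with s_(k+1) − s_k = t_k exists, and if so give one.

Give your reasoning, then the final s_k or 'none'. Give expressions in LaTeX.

s_k = \frac{k \left(- k - 9\right)}{18 \left(k^{2} + 9 k + 18\right)}

Step 1: r(k) = (k + 3)*(k + 6)**2/((k + 5)**2*(k + 8)).
Take A(k)=k + 3, B(k)=k + 8, C(k)=k**2 + 10*k + 25.
Key eq: (k + 3)·f(k+1) = (k + 7)·f(k) + (k**2 + 10*k + 25).
d = 4 from the (1,1,2) case.
A polynomial solution: f(k) = k*(k + 4)*(k + 5)*(k + 9)/36.
Then R = B(k−1)f/C = k*(k + 4)*(k + 7)*(k + 9)/(36*(k + 5)), so s_k = R(k)·t_k = k*(-k - 9)/(18*(k**2 + 9*k + 18)).
Verify: 2*(-k - 5)/(k**4 + 20*k**3 + 145*k**2 + 450*k + 504) matches t_k.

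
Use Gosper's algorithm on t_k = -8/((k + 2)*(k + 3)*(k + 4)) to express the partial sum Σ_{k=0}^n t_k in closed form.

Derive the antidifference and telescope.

S(n) = 2*(-n**2 - 7*n - 6)/(3*(n**2 + 7*n + 12))

t_(k+1)/t_k = (k + 2)/(k + 5).
Gosper form: A/B · C(k+1)/C(k) with A=k + 2, B=k + 5, C=1.
f must satisfy (k + 2)·f(k+1) − (k + 4)·f(k) = 1.
From deg A=1, deg B=1, deg C=0: d=2.
A polynomial solution: f(k) = k*(k + 5)/12.
R(k) = B(k−1)·f(k)/C(k) = k*(k + 4)*(k + 5)/12; s_k = R·t_k = 2*k*(-k - 5)/(3*(k + 2)*(k + 3)).
Δs = -8/(k**3 + 9*k**2 + 26*k + 24), as required.
Σ_(k=0)^n t_k = s_(n+1) − s_(0) = (2*(-n**2 - 7*n - 6)/(3*(n**2 + 7*n + 12))) − (0), i.e. 2*(-n**2 - 7*n - 6)/(3*(n**2 + 7*n + 12)).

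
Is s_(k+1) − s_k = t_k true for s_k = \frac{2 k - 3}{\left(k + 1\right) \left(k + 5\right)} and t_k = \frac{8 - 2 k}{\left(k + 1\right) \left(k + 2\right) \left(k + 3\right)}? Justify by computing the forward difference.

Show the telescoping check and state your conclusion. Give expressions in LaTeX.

Invalid: residual \frac{3 \left(4 k^{2} + 5 k - 49\right)}{k^{5} + 17 k^{4} + 107 k^{3} + 307 k^{2} + 396 k + 180} ≠ 0.

s_(k+1) = (2*k - 1)/((k + 2)*(k + 6))
s_(k+1) − s_k = (-2*k**2 + 4*k + 31)/(k**4 + 14*k**3 + 65*k**2 + 112*k + 60)
(s_(k+1) − s_k) − t_k = 3*(4*k**2 + 5*k - 49)/(k**5 + 17*k**4 + 107*k**3 + 307*k**2 + 396*k + 180)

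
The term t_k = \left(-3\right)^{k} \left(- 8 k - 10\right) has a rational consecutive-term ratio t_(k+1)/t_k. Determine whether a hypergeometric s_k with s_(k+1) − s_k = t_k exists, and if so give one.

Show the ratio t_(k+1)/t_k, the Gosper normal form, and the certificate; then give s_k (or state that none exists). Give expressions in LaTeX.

Compute t_(k+1)/t_k: get 3*(-4*k - 9)/(4*k + 5).
Gosper form: A/B · C(k+1)/C(k) with A=-3, B=1, C=k + 5/4.
Key eq: (-3)·f(k+1) = (1)·f(k) + (k + 5/4).
Bound: deg f ≤ 1.
Match coefficients ⇒ f(k) = -(2*k + 1)/8.
R(k) = B(k−1)·f(k)/C(k) = -(2*k + 1)/(2*(4*k + 5)); s_k = R·t_k = (-3)**k*(2*k + 1).
Verify: (-3)**k*(-8*k - 10) matches t_k.

s_k = \left(-3\right)^{k} \left(2 k + 1\right)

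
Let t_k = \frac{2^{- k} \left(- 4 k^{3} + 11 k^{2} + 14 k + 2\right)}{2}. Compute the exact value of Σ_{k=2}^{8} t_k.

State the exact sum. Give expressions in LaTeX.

Σ = -249/64

Step 1: r(k) = (4*k**3 + k**2 - 24*k - 23)/(2*(4*k**3 - 11*k**2 - 14*k - 2)).
Take A(k)=1/2, B(k)=1, C(k)=k**3 - 11*k**2/4 - 7*k/2 - 1/2.
Set up (1/2)·f(k+1) − (1)·f(k) − (k**3 - 11*k**2/4 - 7*k/2 - 1/2) = 0.
Bound: deg f ≤ 3.
Solve for f: f(k) = -(k + 1)*(4*k**2 - 3*k + 3)/2 (degree 3 ≤ 3).
Certificate R = B(k−1)f/C = -2*(k + 1)*(4*k**2 - 3*k + 3)/(4*k**3 - 11*k**2 - 14*k - 2) gives s_k = (4*k**3 + k**2 + 3)/2**k.
s_(k+1) − s_k = (-4*k**3 + 11*k**2 + 14*k + 2)/(2*2**k) = t_k.
Evaluate s at k=9 and k=2: 375/64 and 39/4; difference -249/64.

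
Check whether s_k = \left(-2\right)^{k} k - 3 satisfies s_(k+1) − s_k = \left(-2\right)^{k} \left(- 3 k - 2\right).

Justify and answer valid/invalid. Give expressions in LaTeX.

Valid — Δs_k = t_k.

s_(k+1) = (-2)**(k + 1)*(k + 1) - 3
s_(k+1) − s_k = (-2)**k*(-3*k - 2)
(s_(k+1) − s_k) − t_k = 0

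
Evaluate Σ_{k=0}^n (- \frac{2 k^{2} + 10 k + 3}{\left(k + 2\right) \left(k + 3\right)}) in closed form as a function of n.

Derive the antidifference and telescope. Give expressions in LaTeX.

S(n) = \frac{- 4 n^{2} - 7 n - 3}{2 \left(n + 3\right)}

The ratio is (k + 2)*(10*k + 2*(k + 1)**2 + 13)/((k + 4)*(2*k**2 + 10*k + 3)).
Gosper form: A/B · C(k+1)/C(k) with A=k + 2, B=k + 4, C=k**2 + 5*k + 3/2.
Solve (k + 2)·f(k+1) − (k + 3)·f(k) = k**2 + 5*k + 3/2.
Bound: deg f ≤ 2.
A polynomial solution: f(k) = k*(4*k - 1)/4.
Get s_k = R·t_k = k*(1 - 4*k)/(2*(k + 2)) with R(k) = B(k−1)f(k)/C(k) = k*(k + 3)*(4*k - 1)/(2*(2*k**2 + 10*k + 3)).
s_(k+1) − s_k = (-2*k**2 - 10*k - 3)/(k**2 + 5*k + 6) = t_k.
Σ_(k=0)^n t_k = s_(n+1) − s_(0) = ((-4*n**2 - 7*n - 3)/(2*(n + 3))) − (0), i.e. (-4*n**2 - 7*n - 3)/(2*(n + 3)).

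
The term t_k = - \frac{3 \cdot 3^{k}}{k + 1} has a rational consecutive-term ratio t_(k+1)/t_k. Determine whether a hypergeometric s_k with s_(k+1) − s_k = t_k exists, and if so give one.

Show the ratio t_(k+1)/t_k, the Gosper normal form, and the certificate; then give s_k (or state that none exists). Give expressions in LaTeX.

Step 1: r(k) = 3*(k + 1)/(k + 2).
So A=3*k + 3 and B=k + 2, with C=1.
Key eq: (3*k + 3)·f(k+1) = (k + 1)·f(k) + (1).
From deg A=1, deg B=1, deg C=0: d=-1.
Bound -1 < 0, so the key equation has no polynomial solution.

no hypergeometric antidifference exists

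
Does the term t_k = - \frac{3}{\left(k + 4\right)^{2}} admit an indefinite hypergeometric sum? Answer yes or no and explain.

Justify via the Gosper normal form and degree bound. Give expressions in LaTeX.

Step 1: r(k) = (k + 4)**2/(k + 5)**2.
Normal form (A,B,C) = (k**2 + 8*k + 16, k**2 + 10*k + 25, 1).
f must satisfy (k**2 + 8*k + 16)·f(k+1) − (k**2 + 8*k + 16)·f(k) = 1.
From deg A=2, deg B=2, deg C=0: d=0.
f = c0 ⇒ A·f(k+1) − B(k−1)·f(k) − C = -1. The system {-1 = 0} is inconsistent; no antidifference.

No — the linear system for f has no solution.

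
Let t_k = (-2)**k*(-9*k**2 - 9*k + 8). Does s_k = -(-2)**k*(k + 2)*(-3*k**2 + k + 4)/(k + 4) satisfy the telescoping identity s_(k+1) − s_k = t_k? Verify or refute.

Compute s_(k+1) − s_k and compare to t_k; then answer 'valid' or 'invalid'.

s_(k+1) = 2*(-2)**k*(k + 3)*(k - 3*(k + 1)**2 + 5)/(k + 5)
s_(k+1) − s_k = (-2)**k*(-9*k**4 - 72*k**3 - 157*k**2 - 54*k + 88)/(k**2 + 9*k + 20)
(s_(k+1) − s_k) − t_k = (-2)**(k + 1)*(-9*k**3 - 48*k**2 - 27*k + 36)/(k**2 + 9*k + 20)

Invalid: residual (-2)**(k + 1)*(-9*k**3 - 48*k**2 - 27*k + 36)/(k**2 + 9*k + 20) ≠ 0.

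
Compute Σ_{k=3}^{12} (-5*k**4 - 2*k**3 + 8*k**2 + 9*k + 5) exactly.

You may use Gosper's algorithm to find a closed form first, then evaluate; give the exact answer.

Σ = -309730

r(k) = (5*k**4 + 22*k**3 + 28*k**2 + k - 15)/(5*k**4 + 2*k**3 - 8*k**2 - 9*k - 5) after simplifying.
Gosper form: A/B · C(k+1)/C(k) with A=1, B=1, C=k**4 + 2*k**3/5 - 8*k**2/5 - 9*k/5 - 1.
Solve (1)·f(k+1) − (1)·f(k) = k**4 + 2*k**3/5 - 8*k**2/5 - 9*k/5 - 1.
d = 5 from the (0,0,4) case.
Solving with deg f ≤ 5: f(k) = k*(k**4 - 2*k**3 - 2*k**2 - 2)/5.
Then R = B(k−1)f/C = k*(k**4 - 2*k**3 - 2*k**2 - 2)/(5*k**4 + 2*k**3 - 8*k**2 - 9*k - 5), so s_k = R(k)·t_k = k*(-k**4 + 2*k**3 + 2*k**2 + 2).
Δs = -5*k**4 - 2*k**3 + 8*k**2 + 9*k + 5, as required.
Sum = s_(13) − s_(3); s_(13) = -309751, s_(3) = -21 ⇒ -309730.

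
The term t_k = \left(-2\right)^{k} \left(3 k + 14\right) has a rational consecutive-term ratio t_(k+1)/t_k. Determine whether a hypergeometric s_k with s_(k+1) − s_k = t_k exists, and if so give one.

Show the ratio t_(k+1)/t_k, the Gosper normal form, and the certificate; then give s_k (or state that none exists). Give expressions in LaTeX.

s_k = \left(-2\right)^{k} \left(- k - 4\right)

Ratio r(k) = 2*(-3*k - 17)/(3*k + 14).
Take A(k)=-2, B(k)=1, C(k)=k + 14/3.
Need (-2)·f(k+1) − (1)·f(k) = k + 14/3.
deg f ≤ 1 (via 0,0,1).
Solving with deg f ≤ 1: f(k) = -(k + 4)/3.
Get s_k = R·t_k = (-2)**k*(-k - 4) with R(k) = B(k−1)f(k)/C(k) = -(k + 4)/(3*k + 14).
Δs = (-2)**k*(3*k + 14), as required.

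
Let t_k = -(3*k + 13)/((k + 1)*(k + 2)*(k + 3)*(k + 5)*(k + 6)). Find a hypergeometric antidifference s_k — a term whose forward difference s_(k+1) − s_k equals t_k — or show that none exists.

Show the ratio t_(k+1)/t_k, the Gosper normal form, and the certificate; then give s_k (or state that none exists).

Step 1: r(k) = (k + 1)*(k + 5)*(3*k + 16)/((k + 4)*(k + 7)*(3*k + 13)).
Gosper form: A/B · C(k+1)/C(k) with A=k + 1, B=k + 7, C=k**2 + 25*k/3 + 52/3.
f must satisfy (k + 1)·f(k+1) − (k + 6)·f(k) = k**2 + 25*k/3 + 52/3.
Degrees (1,1,2) ⇒ d ≤ 5.
Solving with deg f ≤ 5: f(k) = k*(k + 3)*(k + 4)*(k**2 + 8*k + 17)/30.
R(k) = B(k−1)·f(k)/C(k) = k*(k + 3)*(k + 6)*(k**2 + 8*k + 17)/(10*(3*k + 13)); s_k = R·t_k = k*(-k**2 - 8*k - 17)/(10*(k**3 + 8*k**2 + 17*k + 10)).
Δs = (-3*k - 13)/(k**5 + 17*k**4 + 107*k**3 + 307*k**2 + 396*k + 180), as required.

s_k = k*(-k**2 - 8*k - 17)/(10*(k**3 + 8*k**2 + 17*k + 10))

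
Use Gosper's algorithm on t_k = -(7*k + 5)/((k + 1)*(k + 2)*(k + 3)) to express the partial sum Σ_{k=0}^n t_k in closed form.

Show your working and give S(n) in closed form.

S(n) = (-3*n**2 - 8*n - 5)/(n**2 + 5*n + 6)

Compute t_(k+1)/t_k: get (k + 1)*(7*k + 12)/((k + 4)*(7*k + 5)).
So A=k + 1 and B=k + 4, with C=k + 5/7.
f must satisfy (k + 1)·f(k+1) − (k + 3)·f(k) = k + 5/7.
d = 2 from the (1,1,1) case.
Match coefficients ⇒ f(k) = k*(3*k + 2)/7.
R(k) = B(k−1)·f(k)/C(k) = k*(k + 3)*(3*k + 2)/(7*k + 5); s_k = R·t_k = k*(-3*k - 2)/((k + 1)*(k + 2)).
s_(k+1) − s_k = (-7*k - 5)/(k**3 + 6*k**2 + 11*k + 6) = t_k.
Σ_(k=0)^n t_k = s_(n+1) − s_(0) = ((-3*n**2 - 8*n - 5)/(n**2 + 5*n + 6)) − (0), i.e. (-3*n**2 - 8*n - 5)/(n**2 + 5*n + 6).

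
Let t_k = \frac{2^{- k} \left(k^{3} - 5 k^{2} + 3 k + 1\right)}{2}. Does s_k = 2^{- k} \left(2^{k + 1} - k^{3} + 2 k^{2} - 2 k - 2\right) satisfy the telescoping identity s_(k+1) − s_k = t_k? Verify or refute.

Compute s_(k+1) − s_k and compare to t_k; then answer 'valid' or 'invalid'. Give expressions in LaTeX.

s_(k+1) = (4*2**k - k**3 - k**2 - k - 3)/(2*2**k)
s_(k+1) − s_k = (k**3 - 5*k**2 + 3*k + 1)/(2*2**k)
(s_(k+1) − s_k) − t_k = 0

valid (s_(k+1) − s_k reduces to t_k)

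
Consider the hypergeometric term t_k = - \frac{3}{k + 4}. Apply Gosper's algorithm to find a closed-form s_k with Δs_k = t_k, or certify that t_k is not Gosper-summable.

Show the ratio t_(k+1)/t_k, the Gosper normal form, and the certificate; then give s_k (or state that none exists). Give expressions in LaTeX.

none — t_k is not Gosper-summable

Step 1: r(k) = (k + 4)/(k + 5).
Normal form (A,B,C) = (k + 4, k + 5, 1).
f must satisfy (k + 4)·f(k+1) − (k + 4)·f(k) = 1.
From deg A=1, deg B=1, deg C=0: d=0.
Write f(k) = c0. Then LHS − RHS = -1, requiring -1 = 0: contradictory. No certificate.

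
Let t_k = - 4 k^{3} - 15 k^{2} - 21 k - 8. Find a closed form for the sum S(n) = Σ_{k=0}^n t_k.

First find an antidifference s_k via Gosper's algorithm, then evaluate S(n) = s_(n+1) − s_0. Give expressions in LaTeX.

t_(k+1)/t_k = (4*k**3 + 27*k**2 + 63*k + 48)/(4*k**3 + 15*k**2 + 21*k + 8).
Normal form (A,B,C) = (1, 1, k**3 + 15*k**2/4 + 21*k/4 + 2).
f must satisfy (1)·f(k+1) − (1)·f(k) = k**3 + 15*k**2/4 + 21*k/4 + 2.
deg f ≤ 4 (via 0,0,3).
Coefficient equations give f(k) = k**2*(k**2 + 3*k + 4)/4.
Get s_k = R·t_k = k**2*(-k**2 - 3*k - 4) with R(k) = B(k−1)f(k)/C(k) = k**2*(k**2 + 3*k + 4)/(4*k**3 + 15*k**2 + 21*k + 8).
Δs = -4*k**3 - 15*k**2 - 21*k - 8, as required.
s_(n+1) = -n**4 - 7*n**3 - 19*n**2 - 21*n - 8 and s_(0) = 0, so S(n) = -n**4 - 7*n**3 - 19*n**2 - 21*n - 8.

S(n) = - n^{4} - 7 n^{3} - 19 n^{2} - 21 n - 8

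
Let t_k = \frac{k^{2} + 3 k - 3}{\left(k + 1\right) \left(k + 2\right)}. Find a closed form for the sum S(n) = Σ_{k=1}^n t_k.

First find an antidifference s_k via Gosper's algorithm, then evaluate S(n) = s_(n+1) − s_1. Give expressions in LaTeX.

The ratio is (k + 1)*(3*k + (k + 1)**2)/((k + 3)*(k**2 + 3*k - 3)).
Normal form (A,B,C) = (k + 1, k + 3, k**2 + 3*k - 3).
Solve (k + 1)·f(k+1) − (k + 2)·f(k) = k**2 + 3*k - 3.
Bound: deg f ≤ 2.
Solve for f: f(k) = k*(k - 4) (degree 2 ≤ 2).
R(k) = B(k−1)·f(k)/C(k) = k*(k - 4)*(k + 2)/(k**2 + 3*k - 3); s_k = R·t_k = k*(k - 4)/(k + 1).
Verify: (k**2 + 3*k - 3)/(k**2 + 3*k + 2) matches t_k.
Σ_(k=1)^n t_k = s_(n+1) − s_(1) = ((n**2 - 2*n - 3)/(n + 2)) − (-3/2), i.e. n*(2*n - 1)/(2*(n + 2)).

S(n) = \frac{n \left(2 n - 1\right)}{2 \left(n + 2\right)}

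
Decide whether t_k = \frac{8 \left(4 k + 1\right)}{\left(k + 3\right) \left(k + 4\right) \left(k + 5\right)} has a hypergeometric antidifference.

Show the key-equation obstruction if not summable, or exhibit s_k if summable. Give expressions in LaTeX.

Yes. s_k = \frac{k \left(13 k - 5\right)}{3 \left(k + 3\right) \left(k + 4\right)}.

Step 1: r(k) = (k + 3)*(4*k + 5)/((k + 6)*(4*k + 1)).
Take A(k)=k + 3, B(k)=k + 6, C(k)=k + 1/4.
Need (k + 3)·f(k+1) − (k + 5)·f(k) = k + 1/4.
deg f ≤ 2 (via 1,1,1).
Match coefficients ⇒ f(k) = k*(13*k - 5)/96.
Get s_k = R·t_k = k*(13*k - 5)/(3*(k + 3)*(k + 4)) with R(k) = B(k−1)f(k)/C(k) = k*(k + 5)*(13*k - 5)/(24*(4*k + 1)).
s_(k+1) − s_k = 8*(4*k + 1)/(k**3 + 12*k**2 + 47*k + 60) = t_k.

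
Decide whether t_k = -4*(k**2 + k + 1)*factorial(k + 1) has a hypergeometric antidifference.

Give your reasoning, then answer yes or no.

Ratio r(k) = (k + 2)*(k + (k + 1)**2 + 2)/(k**2 + k + 1).
Take A(k)=k + 2, B(k)=1, C(k)=k**2 + k + 1.
Need (k + 2)·f(k+1) − (1)·f(k) = k**2 + k + 1.
d = 1 from the (1,0,2) case.
Solving with deg f ≤ 1: f(k) = k - 1.
Certificate R = B(k−1)f/C = (k - 1)/(k**2 + k + 1) gives s_k = -4*(k - 1)*factorial(k + 1).
Δs = -4*(k**2 + k + 1)*factorial(k + 1), as required.

Yes. s_k = -4*(k - 1)*factorial(k + 1).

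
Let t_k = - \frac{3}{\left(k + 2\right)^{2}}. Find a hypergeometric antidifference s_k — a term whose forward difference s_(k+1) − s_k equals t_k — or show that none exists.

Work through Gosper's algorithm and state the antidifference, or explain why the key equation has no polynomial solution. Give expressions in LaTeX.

Step 1: r(k) = (k + 2)**2/(k + 3)**2.
Gosper form: A/B · C(k+1)/C(k) with A=k**2 + 4*k + 4, B=k**2 + 6*k + 9, C=1.
f must satisfy (k**2 + 4*k + 4)·f(k+1) − (k**2 + 4*k + 4)·f(k) = 1.
From deg A=2, deg B=2, deg C=0: d=0.
Put f(k) = c0: A·f(k+1) − B(k−1)·f(k) − C = -1; need -1 = 0 — inconsistent ⇒ no f, not summable.

none (Gosper's algorithm certifies no s_k)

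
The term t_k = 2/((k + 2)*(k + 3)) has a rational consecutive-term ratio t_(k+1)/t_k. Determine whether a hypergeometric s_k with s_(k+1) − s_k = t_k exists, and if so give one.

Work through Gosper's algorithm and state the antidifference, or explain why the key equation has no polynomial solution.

s_k = k/(k + 2)

Ratio r(k) = (k + 2)/(k + 4).
Factor: A=k + 2; B=k + 4; C=1.
Key eq: (k + 2)·f(k+1) = (k + 3)·f(k) + (1).
d = 1 from the (1,1,0) case.
Solve for f: f(k) = k/2 (degree 1 ≤ 1).
So s_k = (B(k−1)f/C)·t_k = (k*(k + 3)/2)·t_k = k/(k + 2).
Δs = 2/(k**2 + 5*k + 6), as required.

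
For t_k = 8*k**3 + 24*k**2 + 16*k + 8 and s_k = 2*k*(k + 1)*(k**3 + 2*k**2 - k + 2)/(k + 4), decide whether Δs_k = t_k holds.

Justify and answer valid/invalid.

Invalid: residual 6*(-3*k**4 - 26*k**3 - 57*k**2 - 34*k - 16)/(k**2 + 9*k + 20) ≠ 0.

s_(k+1) = 2*(k + 1)*(k + 2)*(-k + (k + 1)**3 + 2*(k + 1)**2 + 1)/(k + 5)
s_(k+1) − s_k = 2*(4*k**5 + 39*k**4 + 118*k**3 + 145*k**2 + 94*k + 32)/(k**2 + 9*k + 20)
(s_(k+1) − s_k) − t_k = 6*(-3*k**4 - 26*k**3 - 57*k**2 - 34*k - 16)/(k**2 + 9*k + 20)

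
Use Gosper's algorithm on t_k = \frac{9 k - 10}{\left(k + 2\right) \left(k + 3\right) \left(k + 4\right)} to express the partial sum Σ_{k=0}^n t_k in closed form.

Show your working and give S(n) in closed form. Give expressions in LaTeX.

Step 1: r(k) = (k + 2)*(9*k - 1)/((k + 5)*(9*k - 10)).
So A=k + 2 and B=k + 5, with C=k - 10/9.
Key eq: (k + 2)·f(k+1) = (k + 4)·f(k) + (k - 10/9).
From deg A=1, deg B=1, deg C=1: d=2.
Coefficient equations give f(k) = k*(2*k - 17)/27.
Then R = B(k−1)f/C = k*(k + 4)*(2*k - 17)/(3*(9*k - 10)), so s_k = R(k)·t_k = k*(2*k - 17)/(3*(k + 2)*(k + 3)).
Check: Δs_k = (9*k - 10)/(k**3 + 9*k**2 + 26*k + 24). ✓
Evaluate: s_(n+1) = (2*n**2 - 13*n - 15)/(3*(n**2 + 7*n + 12)); subtract s_(0) = 0 ⇒ S(n) = (2*n**2 - 13*n - 15)/(3*(n**2 + 7*n + 12)).

S(n) = \frac{2 n^{2} - 13 n - 15}{3 \left(n^{2} + 7 n + 12\right)}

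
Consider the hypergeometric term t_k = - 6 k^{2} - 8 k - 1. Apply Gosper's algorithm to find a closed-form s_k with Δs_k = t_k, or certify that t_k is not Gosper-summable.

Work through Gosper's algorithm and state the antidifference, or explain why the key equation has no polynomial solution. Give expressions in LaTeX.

Ratio r(k) = (6*k**2 + 20*k + 15)/(6*k**2 + 8*k + 1).
Normal form (A,B,C) = (1, 1, k**2 + 4*k/3 + 1/6).
Need (1)·f(k+1) − (1)·f(k) = k**2 + 4*k/3 + 1/6.
Bound: deg f ≤ 3.
Solve for f: f(k) = k*(2*k**2 + k - 2)/6 (degree 3 ≤ 3).
Certificate R = B(k−1)f/C = k*(2*k**2 + k - 2)/(6*k**2 + 8*k + 1) gives s_k = k*(-2*k**2 - k + 2).
Δs = -6*k**2 - 8*k - 1, as required.

s_k = k \left(- 2 k^{2} - k + 2\right)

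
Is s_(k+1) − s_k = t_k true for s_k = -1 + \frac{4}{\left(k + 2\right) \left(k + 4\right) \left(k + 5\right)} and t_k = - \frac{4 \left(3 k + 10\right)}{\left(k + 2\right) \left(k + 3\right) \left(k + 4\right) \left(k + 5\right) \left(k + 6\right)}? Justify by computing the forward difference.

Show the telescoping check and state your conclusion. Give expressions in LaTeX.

s_(k+1) = -1 + 4/((k + 3)*(k + 5)*(k + 6))
s_(k+1) − s_k = 4*(-3*k - 10)/(k**5 + 20*k**4 + 155*k**3 + 580*k**2 + 1044*k + 720)
(s_(k+1) − s_k) − t_k = 0

valid; difference matches t_k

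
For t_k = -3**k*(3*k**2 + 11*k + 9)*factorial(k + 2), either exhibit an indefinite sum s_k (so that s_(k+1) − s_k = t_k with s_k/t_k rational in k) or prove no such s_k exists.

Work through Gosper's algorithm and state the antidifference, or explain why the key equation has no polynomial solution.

s_k = -3**k*k*factorial(k + 2)

Ratio r(k) = 3*(3*k**3 + 26*k**2 + 74*k + 69)/(3*k**2 + 11*k + 9).
Take A(k)=3*k + 9, B(k)=1, C(k)=k**2 + 11*k/3 + 3.
f must satisfy (3*k + 9)·f(k+1) − (1)·f(k) = k**2 + 11*k/3 + 3.
From deg A=1, deg B=0, deg C=2: d=1.
Solve for f: f(k) = k/3 (degree 1 ≤ 1).
Get s_k = R·t_k = -3**k*k*factorial(k + 2) with R(k) = B(k−1)f(k)/C(k) = k/(3*k**2 + 11*k + 9).
Check: Δs_k = -3**k*(3*k**2 + 11*k + 9)*factorial(k + 2). ✓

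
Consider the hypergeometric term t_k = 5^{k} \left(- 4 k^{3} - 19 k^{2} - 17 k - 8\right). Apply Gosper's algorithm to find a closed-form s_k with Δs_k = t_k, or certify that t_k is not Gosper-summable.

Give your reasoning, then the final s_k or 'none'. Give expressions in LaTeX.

s_k = 5^{k} \left(- k^{3} - k^{2} + 2 k - 2\right)

Step 1: r(k) = 5*(4*k**3 + 31*k**2 + 67*k + 48)/(4*k**3 + 19*k**2 + 17*k + 8).
Gosper form: A/B · C(k+1)/C(k) with A=5, B=1, C=k**3 + 19*k**2/4 + 17*k/4 + 2.
Key eq: (5)·f(k+1) = (1)·f(k) + (k**3 + 19*k**2/4 + 17*k/4 + 2).
deg f ≤ 3 (via 0,0,3).
Match coefficients ⇒ f(k) = (k**3 + k**2 - 2*k + 2)/4.
Get s_k = R·t_k = 5**k*(-k**3 - k**2 + 2*k - 2) with R(k) = B(k−1)f(k)/C(k) = (k**3 + k**2 - 2*k + 2)/(4*k**3 + 19*k**2 + 17*k + 8).
Δs = 5**k*(-4*k**3 - 19*k**2 - 17*k - 8), as required.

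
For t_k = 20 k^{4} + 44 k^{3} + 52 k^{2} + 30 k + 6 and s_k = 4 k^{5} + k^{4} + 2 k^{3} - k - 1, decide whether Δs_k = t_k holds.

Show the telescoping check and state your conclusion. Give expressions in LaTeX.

s_(k+1) = -k + 4*(k + 1)**5 + (k + 1)**4 + 2*(k + 1)**3 - 2
s_(k+1) − s_k = 20*k**4 + 44*k**3 + 52*k**2 + 30*k + 6
(s_(k+1) − s_k) − t_k = 0

valid; difference matches t_k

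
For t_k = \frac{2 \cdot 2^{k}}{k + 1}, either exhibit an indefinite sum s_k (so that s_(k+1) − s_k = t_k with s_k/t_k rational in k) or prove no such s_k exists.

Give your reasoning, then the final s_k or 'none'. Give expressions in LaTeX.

not Gosper-summable; s_k does not exist

Ratio r(k) = 2*(k + 1)/(k + 2).
Factor: A=2*k + 2; B=k + 2; C=1.
Solve (2*k + 2)·f(k+1) − (k + 1)·f(k) = 1.
From deg A=1, deg B=1, deg C=0: d=-1.
d = -1 < 0 ⇒ no nonzero polynomial f; not summable.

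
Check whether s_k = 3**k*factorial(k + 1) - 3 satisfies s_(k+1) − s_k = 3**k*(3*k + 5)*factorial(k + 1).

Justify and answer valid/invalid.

valid (s_(k+1) − s_k reduces to t_k)

s_(k+1) = 3**(k + 1)*factorial(k + 2) - 3
s_(k+1) − s_k = 3**k*(3*k + 5)*factorial(k + 1)
(s_(k+1) − s_k) − t_k = 0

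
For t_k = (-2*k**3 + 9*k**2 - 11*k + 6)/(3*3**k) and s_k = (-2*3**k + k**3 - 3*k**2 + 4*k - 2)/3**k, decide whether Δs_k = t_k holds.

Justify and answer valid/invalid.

valid (s_(k+1) − s_k reduces to t_k)

s_(k+1) = (-6*3**k + k**3 + k)/(3*3**k)
s_(k+1) − s_k = (-2*k**3 + 9*k**2 - 11*k + 6)/(3*3**k)
(s_(k+1) − s_k) − t_k = 0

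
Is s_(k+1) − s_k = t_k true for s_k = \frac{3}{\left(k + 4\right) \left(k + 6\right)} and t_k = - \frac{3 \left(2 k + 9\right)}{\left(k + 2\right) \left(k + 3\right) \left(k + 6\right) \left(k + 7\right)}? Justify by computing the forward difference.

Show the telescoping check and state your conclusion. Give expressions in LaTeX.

s_(k+1) = 3/((k + 5)*(k + 7))
s_(k+1) − s_k = 3*(-2*k - 11)/(k**4 + 22*k**3 + 179*k**2 + 638*k + 840)
(s_(k+1) − s_k) − t_k = 18*(k**2 + 9*k + 19)/(k**6 + 27*k**5 + 295*k**4 + 1665*k**3 + 5104*k**2 + 8028*k + 5040)

Invalid: residual \frac{18 \left(k^{2} + 9 k + 19\right)}{k^{6} + 27 k^{5} + 295 k^{4} + 1665 k^{3} + 5104 k^{2} + 8028 k + 5040} ≠ 0.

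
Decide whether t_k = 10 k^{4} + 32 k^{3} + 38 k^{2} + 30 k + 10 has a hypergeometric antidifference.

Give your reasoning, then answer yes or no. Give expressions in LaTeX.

Yes. s_k = k \left(2 k^{4} + 3 k^{3} + 4 k + 1\right).

Compute t_(k+1)/t_k: get (5*k**4 + 36*k**3 + 97*k**2 + 121*k + 60)/(5*k**4 + 16*k**3 + 19*k**2 + 15*k + 5).
Factor: A=1; B=1; C=k**4 + 16*k**3/5 + 19*k**2/5 + 3*k + 1.
Need (1)·f(k+1) − (1)·f(k) = k**4 + 16*k**3/5 + 19*k**2/5 + 3*k + 1.
Degrees (0,0,4) ⇒ d ≤ 5.
Solve for f: f(k) = k*(2*k**4 + 3*k**3 + 4*k + 1)/10 (degree 5 ≤ 5).
Certificate R = B(k−1)f/C = k*(2*k**4 + 3*k**3 + 4*k + 1)/(2*(5*k**4 + 16*k**3 + 19*k**2 + 15*k + 5)) gives s_k = k*(2*k**4 + 3*k**3 + 4*k + 1).
Verify: 10*k**4 + 32*k**3 + 38*k**2 + 30*k + 10 matches t_k.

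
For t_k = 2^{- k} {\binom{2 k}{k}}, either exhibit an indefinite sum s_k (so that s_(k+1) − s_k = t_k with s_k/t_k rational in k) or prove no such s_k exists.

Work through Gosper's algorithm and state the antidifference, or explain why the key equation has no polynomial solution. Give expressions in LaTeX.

r(k) = (2*k + 1)/(k + 1) after simplifying.
So A=2*k + 1 and B=k + 1, with C=1.
Solve (2*k + 1)·f(k+1) − (k)·f(k) = 1.
Bound: deg f ≤ -1.
Negative degree bound (-1): no f exists, t_k not Gosper-summable.

not Gosper-summable; s_k does not exist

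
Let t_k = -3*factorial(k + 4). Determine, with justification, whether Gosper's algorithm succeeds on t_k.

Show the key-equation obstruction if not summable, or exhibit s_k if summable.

r(k) = k + 5 after simplifying.
Factor: A=k + 5; B=1; C=1.
Solve (k + 5)·f(k+1) − (1)·f(k) = 1.
Degrees (1,0,0) ⇒ d ≤ -1.
Bound -1 < 0, so the key equation has no polynomial solution.

No; the degree bound rules out any f.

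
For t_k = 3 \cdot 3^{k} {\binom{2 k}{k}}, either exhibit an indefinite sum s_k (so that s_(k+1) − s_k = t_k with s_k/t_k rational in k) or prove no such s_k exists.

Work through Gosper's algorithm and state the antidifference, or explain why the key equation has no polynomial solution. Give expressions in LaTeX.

r(k) = 6*(2*k + 1)/(k + 1) after simplifying.
Take A(k)=12*k + 6, B(k)=k + 1, C(k)=1.
Need (12*k + 6)·f(k+1) − (k)·f(k) = 1.
Degrees (1,1,0) ⇒ d ≤ -1.
Negative degree bound (-1): no f exists, t_k not Gosper-summable.

not Gosper-summable; s_k does not exist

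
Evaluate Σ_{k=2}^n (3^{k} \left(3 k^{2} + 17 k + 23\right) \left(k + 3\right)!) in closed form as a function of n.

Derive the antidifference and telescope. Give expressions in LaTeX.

Ratio r(k) = 3*(3*k**3 + 35*k**2 + 135*k + 172)/(3*k**2 + 17*k + 23).
Factor: A=3*k + 12; B=1; C=k**2 + 17*k/3 + 23/3.
Set up (3*k + 12)·f(k+1) − (1)·f(k) − (k**2 + 17*k/3 + 23/3) = 0.
deg f ≤ 1 (via 1,0,2).
Coefficient equations give f(k) = (k + 1)/3.
Then R = B(k−1)f/C = (k + 1)/(3*k**2 + 17*k + 23), so s_k = R(k)·t_k = 3**k*(k + 1)*factorial(k + 3).
Check: Δs_k = 3**k*(3*k**2 + 17*k + 23)*factorial(k + 3). ✓
Σ_(k=2)^n t_k = s_(n+1) − s_(2) = (3**(n + 1)*(n + 2)*factorial(n + 4)) − (3240), i.e. 3*3**n*n*factorial(n + 4) + 6*3**n*factorial(n + 4) - 3240.

S(n) = 3 \cdot 3^{n} n \left(n + 4\right)! + 6 \cdot 3^{n} \left(n + 4\right)! - 3240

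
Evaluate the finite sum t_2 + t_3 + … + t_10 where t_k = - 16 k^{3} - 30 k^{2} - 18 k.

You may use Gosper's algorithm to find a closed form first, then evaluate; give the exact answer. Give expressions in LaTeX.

Step 1: r(k) = (8*k**3 + 39*k**2 + 63*k + 32)/(k*(8*k**2 + 15*k + 9)).
A = 1, B = 1, C = k**3 + 15*k**2/8 + 9*k/8.
Need (1)·f(k+1) − (1)·f(k) = k**3 + 15*k**2/8 + 9*k/8.
Bound: deg f ≤ 4.
Coefficient equations give f(k) = k*(k - 1)*(2*k**2 + 3*k + 2)/8.
Certificate R = B(k−1)f/C = (k - 1)*(2*k**2 + 3*k + 2)/(8*k**2 + 15*k + 9) gives s_k = 2*k*(-2*k**3 - k**2 + k + 2).
Verify: 2*k*(-8*k**2 - 15*k - 9) matches t_k.
Σ_(k=2)^(10) t_k = s_(11) − s_(2) = -60940 − (-64) = -60876.

Σ = -60876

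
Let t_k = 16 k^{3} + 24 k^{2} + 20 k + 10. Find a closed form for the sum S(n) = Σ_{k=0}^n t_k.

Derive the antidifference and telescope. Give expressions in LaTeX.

r(k) = (8*k**3 + 36*k**2 + 58*k + 35)/(8*k**3 + 12*k**2 + 10*k + 5) after simplifying.
Factor: A=1; B=1; C=k**3 + 3*k**2/2 + 5*k/4 + 5/8.
Solve (1)·f(k+1) − (1)·f(k) = k**3 + 3*k**2/2 + 5*k/4 + 5/8.
From deg A=0, deg B=0, deg C=3: d=4.
Solve for f: f(k) = k*(2*k**3 + k + 2)/8 (degree 4 ≤ 4).
Then R = B(k−1)f/C = k*(2*k**3 + k + 2)/(8*k**3 + 12*k**2 + 10*k + 5), so s_k = R(k)·t_k = 2*k*(2*k**3 + k + 2).
Δs = 16*k**3 + 24*k**2 + 20*k + 10, as required.
Σ_(k=0)^n t_k = s_(n+1) − s_(0) = (4*n**4 + 16*n**3 + 26*n**2 + 24*n + 10) − (0), i.e. 4*n**4 + 16*n**3 + 26*n**2 + 24*n + 10.

S(n) = 4 n^{4} + 16 n^{3} + 26 n^{2} + 24 n + 10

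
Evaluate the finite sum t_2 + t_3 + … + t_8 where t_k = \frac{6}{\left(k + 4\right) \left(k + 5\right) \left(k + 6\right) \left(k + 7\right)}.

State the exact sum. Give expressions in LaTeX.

Σ = 19/3640

r(k) = (k + 4)/(k + 8) after simplifying.
A = k + 4, B = k + 8, C = 1.
f must satisfy (k + 4)·f(k+1) − (k + 7)·f(k) = 1.
d = 3 from the (1,1,0) case.
A polynomial solution: f(k) = k*(k**2 + 15*k + 74)/360.
Get s_k = R·t_k = k*(k**2 + 15*k + 74)/(60*(k + 4)*(k + 5)*(k + 6)) with R(k) = B(k−1)f(k)/C(k) = k*(k + 7)*(k**2 + 15*k + 74)/360.
Check: Δs_k = 6/(k**4 + 22*k**3 + 179*k**2 + 638*k + 840). ✓
Telescoping: Σ = s_(9) − s_(2) = 29/1820 − (3/280) = 19/3640.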